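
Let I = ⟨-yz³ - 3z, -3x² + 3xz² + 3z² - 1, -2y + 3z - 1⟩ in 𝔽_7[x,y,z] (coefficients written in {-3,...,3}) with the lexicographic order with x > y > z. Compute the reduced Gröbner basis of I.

f_1 = -yz³ - 3z, LT = yz³.
f_2 = -3x² + 3xz² + 3z² - 1, LT = x².
f_3 = -2y + 3z - 1, LT = y.

S(f_1,f_3): lcm = yz³. S = -2z⁴ + 3z³ + 3z.
  reduce S modulo (f_1, f_2, f_3):
  remainder -2z⁴ + 3z³ + 3z ≠ 0; add g_4 = -2z⁴ + 3z³ + 3z to the basis.

The other S-polynomials (S(f_1,f_2), S(f_2,f_3), S(f_1,g_4), S(f_2,g_4), S(f_3,g_4)) all reduce to 0 modulo the current basis, so we have a Gröbner basis.
Inter-reduce: drop elements whose leading term is divisible by another's, tail-reduce, and make monic.

G = {x² - xz² - z² - 2, y + 2z - 3, z⁴ + 2z³ + 2z}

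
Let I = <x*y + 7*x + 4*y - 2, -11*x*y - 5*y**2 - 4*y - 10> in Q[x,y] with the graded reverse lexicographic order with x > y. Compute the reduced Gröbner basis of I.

The reduced Gröbner basis is the canonical form of the ideal for this ordering.

f_1 = x*y + 7*x + 4*y - 2, LT = x*y.
f_2 = -11*x*y - 5*y**2 - 4*y - 10, LT = x*y.

S(f_1,f_2): lcm = x*y. S = -5/11*y**2 + 7*x + 40/11*y - 32/11.
  reduce S modulo (f_1, f_2):
  remainder -5/11*y**2 + 7*x + 40/11*y - 32/11 ≠ 0; add g_3 = -5/11*y**2 + 7*x + 40/11*y - 32/11 to the basis.

S(f_1,g_3): lcm = x*y**2. S = 77/5*x**2 + 15*x*y + 4*y**2 - 32/5*x - 2*y.
  reduce S modulo (f_1, f_2, g_3):
  remainder 77/5*x**2 - 249/5*x - 30*y + 22/5 ≠ 0; add g_4 = 77/5*x**2 - 249/5*x - 30*y + 22/5 to the basis.

The other S-polynomials (S(f_2,g_3), S(f_1,g_4), S(f_2,g_4), S(g_3,g_4)) all reduce to 0 modulo the current basis, so we have a Gröbner basis.
Inter-reduce: drop elements whose leading term is divisible by another's, tail-reduce, and make monic.

G = {x**2 - 249/77*x - 150/77*y + 2/7, x*y + 7*x + 4*y - 2, y**2 - 77/5*x - 8*y + 32/5}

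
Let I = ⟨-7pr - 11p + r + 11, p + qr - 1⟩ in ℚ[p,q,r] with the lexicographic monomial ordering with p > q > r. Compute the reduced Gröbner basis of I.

G = {p + qr - 1, qr² + 11/7qr - 6/7r}

Buchberger's algorithm terminates because the ascending chain of leading-term ideals stabilizes.

f_1 = -7pr - 11p + r + 11, LT = pr.
f_2 = p + qr - 1, LT = p.

S(f_1,f_2): lcm = pr. S = 11/7p - qr² + 6/7r - 11/7.
  leading term p: subtract (11/7)·f_2 from 11/7p - qr² + 6/7r - 11/7 → -qr² - 11/7qr + 6/7r
  leading term qr²: no divisor's leading term divides it; move -qr² to the remainder.
  leading term qr: no divisor's leading term divides it; move -11/7qr to the remainder.
  leading term r: no divisor's leading term divides it; move 6/7r to the remainder.
  remainder -qr² - 11/7qr + 6/7r ≠ 0; add g_3 = -qr² - 11/7qr + 6/7r to the basis.

The other S-polynomials (S(f_1,g_3), S(f_2,g_3)) all reduce to 0 modulo the current basis, so we have a Gröbner basis.
Inter-reduce: drop elements whose leading term is divisible by another's, tail-reduce, and make monic.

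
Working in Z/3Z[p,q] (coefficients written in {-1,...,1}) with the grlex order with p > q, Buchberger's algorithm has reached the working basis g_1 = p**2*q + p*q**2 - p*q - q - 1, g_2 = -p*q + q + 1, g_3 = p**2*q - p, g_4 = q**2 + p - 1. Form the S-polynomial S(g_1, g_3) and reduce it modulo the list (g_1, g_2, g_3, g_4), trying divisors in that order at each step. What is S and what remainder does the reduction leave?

lcm(LM(g_1), LM(g_3)) = p**2*q.
S = (lcm/LT(g_1))·g_1 − (lcm/LT(g_3))·g_3 = p*q**2 - p*q + p - q - 1.
Reduce S modulo (g_1, g_2, g_3, g_4) in that order:
  leading term p*q**2: subtract (-q)·g_2 from p*q**2 - p*q + p - q - 1 → -p*q + q**2 + p - 1
  leading term p*q: subtract (1)·g_2 from -p*q + q**2 + p - 1 → q**2 + p - q + 1
  leading term q**2: subtract (1)·g_4 from q**2 + p - q + 1 → -q - 1
  leading term q: no divisor's leading term divides it; move -q to the remainder.
  leading term 1: no divisor's leading term divides it; move -1 to the remainder.
The remainder -q - 1 is nonzero, so it would be added as the next basis element.

S(g_1, g_3) = p*q**2 - p*q + p - q - 1; remainder on division = -q - 1.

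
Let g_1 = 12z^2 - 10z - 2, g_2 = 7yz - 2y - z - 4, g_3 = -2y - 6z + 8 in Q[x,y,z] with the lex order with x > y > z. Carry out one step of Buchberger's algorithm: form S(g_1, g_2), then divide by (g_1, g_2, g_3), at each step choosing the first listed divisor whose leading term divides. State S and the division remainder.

S(g_1, g_2) = -23/42yz - 1/6y + 1/7z^2 + 4/7z; remainder on division = 155/98z - 155/98.

lcm(LM(g_1), LM(g_2)) = yz^2.
S = (lcm/LT(g_1))·g_1 − (lcm/LT(g_2))·g_2 = -23/42yz - 1/6y + 1/7z^2 + 4/7z.
Reduce S modulo (g_1, g_2, g_3) in that order:
  leading term yz: subtract (-23/294)·g_2 from -23/42yz - 1/6y + 1/7z^2 + 4/7z → -95/294y + 1/7z^2 + 145/294z - 46/147
  leading term y: subtract (95/588)·g_3 from -95/294y + 1/7z^2 + 145/294z - 46/147 → 1/7z^2 + 215/147z - 236/147
  leading term z^2: subtract (1/84)·g_1 from 1/7z^2 + 215/147z - 236/147 → 155/98z - 155/98
  leading term z: no divisor's leading term divides it; move 155/98z to the remainder.
  leading term 1: no divisor's leading term divides it; move -155/98 to the remainder.
The remainder 155/98z - 155/98 is nonzero, so it would be added as the next basis element.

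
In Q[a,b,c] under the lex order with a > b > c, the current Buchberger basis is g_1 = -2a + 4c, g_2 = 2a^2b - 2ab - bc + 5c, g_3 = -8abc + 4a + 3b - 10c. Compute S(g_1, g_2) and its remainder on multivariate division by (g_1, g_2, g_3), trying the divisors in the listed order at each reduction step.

lcm(LM(g_1), LM(g_2)) = a^2b.
S = (lcm/LT(g_1))·g_1 − (lcm/LT(g_2))·g_2 = -2abc + ab + 1/2bc - 5/2c.
Reduce S modulo (g_1, g_2, g_3) in that order:
  leading term abc: subtract (bc)·g_1 from -2abc + ab + 1/2bc - 5/2c → ab - 4bc^2 + 1/2bc - 5/2c
  leading term ab: subtract (-1/2b)·g_1 from ab - 4bc^2 + 1/2bc - 5/2c → -4bc^2 + 5/2bc - 5/2c
  leading term bc^2: no divisor's leading term divides it; move -4bc^2 to the remainder.
  leading term bc: no divisor's leading term divides it; move 5/2bc to the remainder.
  leading term c: no divisor's leading term divides it; move -5/2c to the remainder.
The remainder -4bc^2 + 5/2bc - 5/2c is nonzero, so it would be added as the next basis element.

S(g_1, g_2) = -2abc + ab + 1/2bc - 5/2c; remainder on division = -4bc^2 + 5/2bc - 5/2c.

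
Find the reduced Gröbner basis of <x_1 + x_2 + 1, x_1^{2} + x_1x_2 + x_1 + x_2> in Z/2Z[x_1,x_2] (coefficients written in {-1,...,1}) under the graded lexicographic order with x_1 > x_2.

G = {x_1 + 1, x_2}

f_1 = x_1 + x_2 + 1, LT = x_1.
f_2 = x_1^{2} + x_1x_2 + x_1 + x_2, LT = x_1^{2}.

S(f_1,f_2): lcm = x_1^{2}. S = x_2.
  leading term x_2: no divisor's leading term divides it; move x_2 to the remainder.
  remainder x_2 ≠ 0; add g_3 = x_2 to the basis.

The other S-polynomials (S(f_1,g_3), S(f_2,g_3)) all reduce to 0 modulo the current basis, so we have a Gröbner basis.
Inter-reduce: drop elements whose leading term is divisible by another's, tail-reduce, and make monic.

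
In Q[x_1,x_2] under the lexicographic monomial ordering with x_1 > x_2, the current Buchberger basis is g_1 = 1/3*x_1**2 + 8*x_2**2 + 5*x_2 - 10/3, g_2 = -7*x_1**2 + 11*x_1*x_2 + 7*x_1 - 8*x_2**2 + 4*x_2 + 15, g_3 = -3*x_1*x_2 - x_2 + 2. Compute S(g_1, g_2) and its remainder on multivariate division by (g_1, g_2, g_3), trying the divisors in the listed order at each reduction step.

S(g_1, g_2) = 11/7*x_1*x_2 + x_1 + 160/7*x_2**2 + 109/7*x_2 - 55/7; remainder on division = x_1 + 160/7*x_2**2 + 316/21*x_2 - 143/21.

lcm(LM(g_1), LM(g_2)) = x_1**2.
S = (lcm/LT(g_1))·g_1 − (lcm/LT(g_2))·g_2 = 11/7*x_1*x_2 + x_1 + 160/7*x_2**2 + 109/7*x_2 - 55/7.
Reduce S modulo (g_1, g_2, g_3) in that order:
  leading term x_1*x_2: subtract (-11/21)·g_3 from 11/7*x_1*x_2 + x_1 + 160/7*x_2**2 + 109/7*x_2 - 55/7 → x_1 + 160/7*x_2**2 + 316/21*x_2 - 143/21
  leading term x_1: no divisor's leading term divides it; move x_1 to the remainder.
  leading term x_2**2: no divisor's leading term divides it; move 160/7*x_2**2 to the remainder.
  leading term x_2: no divisor's leading term divides it; move 316/21*x_2 to the remainder.
  leading term 1: no divisor's leading term divides it; move -143/21 to the remainder.
The remainder x_1 + 160/7*x_2**2 + 316/21*x_2 - 143/21 is nonzero, so it would be added as the next basis element.
This is the inner loop of Buchberger's algorithm — each nonzero remainder becomes a new basis element.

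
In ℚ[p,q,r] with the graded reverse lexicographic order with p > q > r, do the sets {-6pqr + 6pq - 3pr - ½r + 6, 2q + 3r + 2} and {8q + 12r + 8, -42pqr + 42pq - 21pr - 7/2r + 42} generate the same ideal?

Yes, the ideals are equal.

Equality of ideals is decidable: compute both reduced Gröbner bases (unique for the ordering) and check whether they agree.
Buchberger on the first generating set:
f_1 = -6pqr + 6pq - 3pr - ½r + 6, LT = pqr.
f_2 = 2q + 3r + 2, LT = q.

S(f_1,f_2): lcm = pqr. S = -3/2pr² - pq - ½pr + 1/12r - 1.
  reduce S modulo (f_1, f_2):
  remainder -3/2pr² + pr + p + 1/12r - 1 ≠ 0; add g_3 = -3/2pr² + pr + p + 1/12r - 1 to the basis.

The other S-polynomials (S(f_1,g_3), S(f_2,g_3)) all reduce to 0 modulo the current basis, so we have a Gröbner basis.
Inter-reduce: drop elements whose leading term is divisible by another's, tail-reduce, and make monic.
Reduced Gröbner basis: {pr² - ⅔pr - ⅔p - 1/18r + ⅔, q + 3/2r + 1}.

Buchberger on the second generating set:
h_1 = 8q + 12r + 8, LT = q.
h_2 = -42pqr + 42pq - 21pr - 7/2r + 42, LT = pqr.

S(h_1,h_2): lcm = pqr. S = 3/2pr² + pq + ½pr - 1/12r + 1.
  reduce S modulo (h_1, h_2):
  remainder 3/2pr² - pr - p - 1/12r + 1 ≠ 0; add k_3 = 3/2pr² - pr - p - 1/12r + 1 to the basis.

The other S-polynomials (S(h_1,k_3), S(h_2,k_3)) all reduce to 0 modulo the current basis, so we have a Gröbner basis.
Inter-reduce: drop elements whose leading term is divisible by another's, tail-reduce, and make monic.
Reduced Gröbner basis: {pr² - ⅔pr - ⅔p - 1/18r + ⅔, q + 3/2r + 1}.

Same reduced basis, so the two generating sets span the same ideal.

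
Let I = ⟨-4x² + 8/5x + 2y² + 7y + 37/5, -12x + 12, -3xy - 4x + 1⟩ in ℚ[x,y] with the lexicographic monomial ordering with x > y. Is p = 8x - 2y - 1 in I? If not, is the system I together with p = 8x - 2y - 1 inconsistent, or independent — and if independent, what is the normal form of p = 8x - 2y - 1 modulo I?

First compute the reduced Gröbner basis of I by Buchberger's algorithm.
f_1 = -4x² + 8/5x + 2y² + 7y + 37/5, LT = x².
f_2 = -12x + 12, LT = x.
f_3 = -3xy - 4x + 1, LT = xy.

S(f_1,f_2): lcm = x². S = ⅗x - ½y² - 7/4y - 37/20.
  leading term x: subtract (-1/20)·f_2 from ⅗x - ½y² - 7/4y - 37/20 → -½y² - 7/4y - 5/4
  leading term y²: no divisor's leading term divides it; move -½y² to the remainder.
  leading term y: no divisor's leading term divides it; move -7/4y to the remainder.
  leading term 1: no divisor's leading term divides it; move -5/4 to the remainder.
  remainder -½y² - 7/4y - 5/4 ≠ 0; add h_4 = -½y² - 7/4y - 5/4 to the basis.

S(f_1,f_3): lcm = x²y. S = -4/3x² - ⅖xy + ⅓x - ½y³ - 7/4y² - 37/20y.
  leading term x²: subtract (⅓)·f_1 from -4/3x² - ⅖xy + ⅓x - ½y³ - 7/4y² - 37/20y → -⅖xy - ⅕x - ½y³ - 29/12y² - 251/60y - 37/15
  leading term xy: subtract (1/30y)·f_2 from -⅖xy - ⅕x - ½y³ - 29/12y² - 251/60y - 37/15 → -⅕x - ½y³ - 29/12y² - 55/12y - 37/15
  leading term x: subtract (1/60)·f_2 from -⅕x - ½y³ - 29/12y² - 55/12y - 37/15 → -½y³ - 29/12y² - 55/12y - 8/3
  leading term y³: subtract (y)·h_4 from -½y³ - 29/12y² - 55/12y - 8/3 → -⅔y² - 10/3y - 8/3
  leading term y²: subtract (4/3)·h_4 from -⅔y² - 10/3y - 8/3 → -y - 1
  leading term y: no divisor's leading term divides it; move -y to the remainder.
  leading term 1: no divisor's leading term divides it; move -1 to the remainder.
  remainder -y - 1 ≠ 0; add h_5 = -y - 1 to the basis.

The other S-polynomials (S(f_2,f_3), S(f_1,h_4), S(f_2,h_4), S(f_3,h_4), S(f_1,h_5), S(f_2,h_5), S(f_3,h_5), S(h_4,h_5)) all reduce to 0 modulo the current basis, so we have a Gröbner basis.
Inter-reduce: drop elements whose leading term is divisible by another's, tail-reduce, and make monic.
Reduced Gröbner basis: {x - 1, y + 1}.
Label its elements g_1 = x - 1, g_2 = y + 1.

Reduce p = 8x - 2y - 1 modulo G:
  leading term x: subtract (8)·g_1 from 8x - 2y - 1 → -2y + 7
  leading term y: subtract (-2)·g_2 from -2y + 7 → 9
  leading term 1: no divisor's leading term divides it; move 9 to the remainder.
  normal form = 9.
The normal form is nonzero, so p ∉ I. Since p minus its normal form lies in I, I + (p) = I + (r) where r = 9; decide whether this ideal is the whole ring.
Here r = 9 is a nonzero constant, hence a unit: 1 ∈ I + (p), the Gröbner basis of I + (p) is {1}, and the enlarged system has no common solution — adjoining p is inconsistent.

Adjoining 8x - 2y - 1 makes the ideal the whole ring: the system is inconsistent.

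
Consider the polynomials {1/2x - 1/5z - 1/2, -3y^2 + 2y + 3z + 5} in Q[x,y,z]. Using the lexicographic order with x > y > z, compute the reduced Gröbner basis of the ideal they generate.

G = {x - 2/5z - 1, y^2 - 2/3y - z - 5/3}

f_1 = 1/2x - 1/5z - 1/2, LT = x.
f_2 = -3y^2 + 2y + 3z + 5, LT = y^2.

S(f_1,f_2): leading monomials are coprime, so the S-polynomial reduces to 0 (Buchberger's first criterion).
Every S-polynomial of the final basis reduces to 0, so we have a Gröbner basis.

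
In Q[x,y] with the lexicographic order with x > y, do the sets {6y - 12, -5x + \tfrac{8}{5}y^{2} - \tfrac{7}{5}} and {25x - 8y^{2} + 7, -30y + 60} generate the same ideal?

Since reduced Gröbner bases are canonical representatives of ideals under a given ordering, it suffices to compute and compare them.
Buchberger on the first generating set:
f_1 = 6y - 12, LT = y.
f_2 = -5x + \tfrac{8}{5}y^{2} - \tfrac{7}{5}, LT = x.

S(f_1,f_2): leading monomials are coprime, so the S-polynomial reduces to 0 (Buchberger's first criterion).
Every S-polynomial of the final basis reduces to 0, so we have a Gröbner basis.
Inter-reduce: drop elements whose leading term is divisible by another's, tail-reduce, and make monic.
Reduced Gröbner basis: {x - 1, y - 2}.

Buchberger on the second generating set:
h_1 = 25x - 8y^{2} + 7, LT = x.
h_2 = -30y + 60, LT = y.

S(h_1,h_2): leading monomials are coprime, so the S-polynomial reduces to 0 (Buchberger's first criterion).
Every S-polynomial of the final basis reduces to 0, so we have a Gröbner basis.
Inter-reduce: drop elements whose leading term is divisible by another's, tail-reduce, and make monic.
Reduced Gröbner basis: {x - 1, y - 2}.

These coincide, so the ideals are equal.

Yes, the ideals are equal.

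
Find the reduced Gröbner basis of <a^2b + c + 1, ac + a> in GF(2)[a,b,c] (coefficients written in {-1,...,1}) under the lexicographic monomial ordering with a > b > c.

G = {a^2b + c + 1, ac + a, c^2 + 1}

The reduced Gröbner basis is the canonical form of the ideal for this ordering.

f_1 = a^2b + c + 1, LT = a^2b.
f_2 = ac + a, LT = ac.

S(f_1,f_2): lcm = a^2bc. S = a^2b + c^2 + c.
  leading term a^2b: subtract (1)·f_1 from a^2b + c^2 + c → c^2 + 1
  leading term c^2: no divisor's leading term divides it; move c^2 to the remainder.
  leading term 1: no divisor's leading term divides it; move 1 to the remainder.
  remainder c^2 + 1 ≠ 0; add g_3 = c^2 + 1 to the basis.

The other S-polynomials (S(f_1,g_3), S(f_2,g_3)) all reduce to 0 modulo the current basis, so we have a Gröbner basis.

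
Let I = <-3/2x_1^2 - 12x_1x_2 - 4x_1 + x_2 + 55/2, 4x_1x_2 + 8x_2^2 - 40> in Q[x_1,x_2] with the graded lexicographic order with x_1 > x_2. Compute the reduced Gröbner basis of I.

This is the nonlinear analogue of row-reducing a linear system.

f_1 = -3/2x_1^2 - 12x_1x_2 - 4x_1 + x_2 + 55/2, LT = x_1^2.
f_2 = 4x_1x_2 + 8x_2^2 - 40, LT = x_1x_2.

S(f_1,f_2): lcm = x_1^2x_2. S = 6x_1x_2^2 + 8/3x_1x_2 - 2/3x_2^2 + 10x_1 - 55/3x_2.
  leading term x_1x_2^2: subtract (3/2x_2)·f_2 from 6x_1x_2^2 + 8/3x_1x_2 - 2/3x_2^2 + 10x_1 - 55/3x_2 → -12x_2^3 + 8/3x_1x_2 - 2/3x_2^2 + 10x_1 + 125/3x_2
  leading term x_2^3: no divisor's leading term divides it; move -12x_2^3 to the remainder.
  leading term x_1x_2: subtract (2/3)·f_2 from 8/3x_1x_2 - 2/3x_2^2 + 10x_1 + 125/3x_2 → -6x_2^2 + 10x_1 + 125/3x_2 + 80/3
  leading term x_2^2: no divisor's leading term divides it; move -6x_2^2 to the remainder.
  leading term x_1: no divisor's leading term divides it; move 10x_1 to the remainder.
  leading term x_2: no divisor's leading term divides it; move 125/3x_2 to the remainder.
  leading term 1: no divisor's leading term divides it; move 80/3 to the remainder.
  remainder -12x_2^3 - 6x_2^2 + 10x_1 + 125/3x_2 + 80/3 ≠ 0; add g_3 = -12x_2^3 - 6x_2^2 + 10x_1 + 125/3x_2 + 80/3 to the basis.

S(f_1,g_3): leading monomials are coprime, so the S-polynomial reduces to 0 (Buchberger's first criterion).
S(f_2,g_3): lcm = x_1x_2^3. S = 2x_2^4 - 1/2x_1x_2^2 + 5/6x_1^2 + 125/36x_1x_2 - 10x_2^2 + 20/9x_1.
  leading term x_2^4: subtract (-1/6x_2)·g_3 from 2x_2^4 - 1/2x_1x_2^2 + 5/6x_1^2 + 125/36x_1x_2 - 10x_2^2 + 20/9x_1 → -1/2x_1x_2^2 - x_2^3 + 5/6x_1^2 + 185/36x_1x_2 - 55/18x_2^2 + 20/9x_1 + 40/9x_2
  leading term x_1x_2^2: subtract (-1/8x_2)·f_2 from -1/2x_1x_2^2 - x_2^3 + 5/6x_1^2 + 185/36x_1x_2 - 55/18x_2^2 + 20/9x_1 + 40/9x_2 → 5/6x_1^2 + 185/36x_1x_2 - 55/18x_2^2 + 20/9x_1 - 5/9x_2
  leading term x_1^2: subtract (-5/9)·f_1 from 5/6x_1^2 + 185/36x_1x_2 - 55/18x_2^2 + 20/9x_1 - 5/9x_2 → -55/36x_1x_2 - 55/18x_2^2 + 275/18
  leading term x_1x_2: subtract (-55/144)·f_2 from -55/36x_1x_2 - 55/18x_2^2 + 275/18 → 0
  remainder 0.

Every S-polynomial of the final basis reduces to 0, so we have a Gröbner basis.

G = {x_2^3 + 1/2x_2^2 - 5/6x_1 - 125/36x_2 - 20/9, x_1^2 - 16x_2^2 + 8/3x_1 - 2/3x_2 + 185/3, x_1x_2 + 2x_2^2 - 10}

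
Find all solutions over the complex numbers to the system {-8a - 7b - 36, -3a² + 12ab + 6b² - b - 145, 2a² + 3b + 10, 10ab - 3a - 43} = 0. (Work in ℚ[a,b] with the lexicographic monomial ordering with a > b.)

{(-1, -4)}

Compute a lex Gröbner basis by Buchberger's algorithm.
f_1 = -8a - 7b - 36, LT = a.
f_2 = -3a² + 12ab + 6b² - b - 145, LT = a².
f_3 = 2a² + 3b + 10, LT = a².
f_4 = 10ab - 3a - 43, LT = ab.

S(f_1,f_2): lcm = a². S = 39/8ab + 9/2a + 2b² - ⅓b - 145/3.
  leading term ab: subtract (-39/64b)·f_1 from 39/8ab + 9/2a + 2b² - ⅓b - 145/3 → 9/2a - 145/64b² - 1069/48b - 145/3
  leading term a: subtract (-9/16)·f_1 from 9/2a - 145/64b² - 1069/48b - 145/3 → -145/64b² - 629/24b - 823/12
  leading term b²: no divisor's leading term divides it; move -145/64b² to the remainder.
  leading term b: no divisor's leading term divides it; move -629/24b to the remainder.
  leading term 1: no divisor's leading term divides it; move -823/12 to the remainder.
  remainder -145/64b² - 629/24b - 823/12 ≠ 0; add h_5 = -145/64b² - 629/24b - 823/12 to the basis.

S(f_1,f_3): lcm = a². S = ⅞ab + 9/2a - 3/2b - 5.
  leading term ab: subtract (-7/64b)·f_1 from ⅞ab + 9/2a - 3/2b - 5 → 9/2a - 49/64b² - 87/16b - 5
  leading term a: subtract (-9/16)·f_1 from 9/2a - 49/64b² - 87/16b - 5 → -49/64b² - 75/8b - 101/4
  leading term b²: subtract (49/145)·h_5 from -49/64b² - 75/8b - 101/4 → -451/870b - 902/435
  leading term b: no divisor's leading term divides it; move -451/870b to the remainder.
  leading term 1: no divisor's leading term divides it; move -902/435 to the remainder.
  remainder -451/870b - 902/435 ≠ 0; add h_6 = -451/870b - 902/435 to the basis.

The other S-polynomials (S(f_1,f_4), S(f_2,f_3), S(f_2,f_4), S(f_3,f_4), S(f_1,h_5), S(f_2,h_5), S(f_3,h_5), S(f_4,h_5), S(f_1,h_6), S(f_2,h_6), S(f_3,h_6), S(f_4,h_6), S(h_5,h_6)) all reduce to 0 modulo the current basis, so we have a Gröbner basis.
Inter-reduce: drop elements whose leading term is divisible by another's, tail-reduce, and make monic.
Reduced Gröbner basis: {a + 1, b + 4}.

The lex basis is triangular: the last element involves only b. Solving b + 4 = 0 gives b ∈ {-4}; substituting each value into the earlier elements determines the remaining variables.
  b = -4: the earlier basis element becomes a + 1 = 0, giving a = -1 — point (-1, -4).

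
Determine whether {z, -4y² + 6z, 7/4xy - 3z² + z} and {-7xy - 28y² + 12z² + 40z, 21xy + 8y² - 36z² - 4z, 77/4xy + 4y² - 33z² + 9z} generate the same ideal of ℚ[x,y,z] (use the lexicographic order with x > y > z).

Equality of ideals is decidable: compute both reduced Gröbner bases (unique for the ordering) and check whether they agree.
Buchberger on the first generating set:
f_1 = z, LT = z.
f_2 = -4y² + 6z, LT = y².
f_3 = 7/4xy - 3z² + z, LT = xy.

The S-polynomials (S(f_1,f_2), S(f_1,f_3), S(f_2,f_3)) all reduce to 0 modulo the current basis, so we have a Gröbner basis.
Inter-reduce: drop elements whose leading term is divisible by another's, tail-reduce, and make monic.
Reduced Gröbner basis: {xy, y², z}.

Buchberger on the second generating set:
h_1 = -7xy - 28y² + 12z² + 40z, LT = xy.
h_2 = 21xy + 8y² - 36z² - 4z, LT = xy.
h_3 = 77/4xy + 4y² - 33z² + 9z, LT = xy.

S(h_1,h_2): lcm = xy. S = 76/21y² - 116/21z.
  reduce S modulo (h_1, h_2, h_3):
  remainder 76/21y² - 116/21z ≠ 0; add k_4 = 76/21y² - 116/21z to the basis.

S(h_1,h_3): lcm = xy. S = 292/77y² - 68/11z.
  reduce S modulo (h_1, h_2, h_3, k_4):
  remainder -576/1463z ≠ 0; add k_5 = -576/1463z to the basis.

The other S-polynomials (S(h_2,h_3), S(h_1,k_4), S(h_2,k_4), S(h_3,k_4), S(h_1,k_5), S(h_2,k_5), S(h_3,k_5), S(k_4,k_5)) all reduce to 0 modulo the current basis, so we have a Gröbner basis.
Inter-reduce: drop elements whose leading term is divisible by another's, tail-reduce, and make monic.
Reduced Gröbner basis: {xy, y², z}.

Same reduced basis, so the two generating sets span the same ideal.
The choice of monomial ordering does not affect the verdict — as long as both bases are computed under the same ordering, their equality decides ideal equality.

Yes, the ideals are equal.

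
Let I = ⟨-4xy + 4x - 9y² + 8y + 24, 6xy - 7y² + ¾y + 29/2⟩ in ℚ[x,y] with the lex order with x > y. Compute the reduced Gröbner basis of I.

G = {x - 41/12y² + 17/8y + 101/12, y³ - 79/82y² - 199/82y + 29/41}

f_1 = -4xy + 4x - 9y² + 8y + 24, LT = xy.
f_2 = 6xy - 7y² + ¾y + 29/2, LT = xy.

S(f_1,f_2): lcm = xy. S = -x + 41/12y² - 17/8y - 101/12.
  reduce S modulo (f_1, f_2):
  remainder -x + 41/12y² - 17/8y - 101/12 ≠ 0; add g_3 = -x + 41/12y² - 17/8y - 101/12 to the basis.

S(f_1,g_3): lcm = xy. S = -x + 41/12y³ + ⅛y² - 125/12y - 6.
  reduce S modulo (f_1, f_2, g_3):
  remainder 41/12y³ - 79/24y² - 199/24y + 29/12 ≠ 0; add g_4 = 41/12y³ - 79/24y² - 199/24y + 29/12 to the basis.

The other S-polynomials (S(f_2,g_3), S(f_1,g_4), S(f_2,g_4), S(g_3,g_4)) all reduce to 0 modulo the current basis, so we have a Gröbner basis.
Inter-reduce: drop elements whose leading term is divisible by another's, tail-reduce, and make monic.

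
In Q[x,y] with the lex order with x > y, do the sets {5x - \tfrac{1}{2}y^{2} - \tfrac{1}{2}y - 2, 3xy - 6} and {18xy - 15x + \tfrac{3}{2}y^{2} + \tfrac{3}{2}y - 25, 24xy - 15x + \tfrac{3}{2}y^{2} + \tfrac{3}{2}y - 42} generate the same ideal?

No, the ideals differ.

Since reduced Gröbner bases are canonical representatives of ideals under a given ordering, it suffices to compute and compare them.
Buchberger on the first generating set:
f_1 = 5x - \tfrac{1}{2}y^{2} - \tfrac{1}{2}y - 2, LT = x.
f_2 = 3xy - 6, LT = xy.

S(f_1,f_2): lcm = xy. S = -\tfrac{1}{10}y^{3} - \tfrac{1}{10}y^{2} - \tfrac{2}{5}y + 2.
  reduce S modulo (f_1, f_2):
  remainder -\tfrac{1}{10}y^{3} - \tfrac{1}{10}y^{2} - \tfrac{2}{5}y + 2 ≠ 0; add g_3 = -\tfrac{1}{10}y^{3} - \tfrac{1}{10}y^{2} - \tfrac{2}{5}y + 2 to the basis.

The other S-polynomials (S(f_1,g_3), S(f_2,g_3)) all reduce to 0 modulo the current basis, so we have a Gröbner basis.
Inter-reduce: drop elements whose leading term is divisible by another's, tail-reduce, and make monic.
Reduced Gröbner basis: {x - \tfrac{1}{10}y^{2} - \tfrac{1}{10}y - \tfrac{2}{5}, y^{3} + y^{2} + 4y - 20}.

Buchberger on the second generating set:
h_1 = 18xy - 15x + \tfrac{3}{2}y^{2} + \tfrac{3}{2}y - 25, LT = xy.
h_2 = 24xy - 15x + \tfrac{3}{2}y^{2} + \tfrac{3}{2}y - 42, LT = xy.

S(h_1,h_2): lcm = xy. S = -\tfrac{5}{24}x + \tfrac{1}{48}y^{2} + \tfrac{1}{48}y + \tfrac{13}{36}.
  reduce S modulo (h_1, h_2):
  remainder -\tfrac{5}{24}x + \tfrac{1}{48}y^{2} + \tfrac{1}{48}y + \tfrac{13}{36} ≠ 0; add k_3 = -\tfrac{5}{24}x + \tfrac{1}{48}y^{2} + \tfrac{1}{48}y + \tfrac{13}{36} to the basis.

S(h_1,k_3): lcm = xy. S = -\tfrac{5}{6}x + \tfrac{1}{10}y^{3} + \tfrac{11}{60}y^{2} + \tfrac{109}{60}y - \tfrac{25}{18}.
  reduce S modulo (h_1, h_2, k_3):
  remainder \tfrac{1}{10}y^{3} + \tfrac{1}{10}y^{2} + \tfrac{26}{15}y - \tfrac{17}{6} ≠ 0; add k_4 = \tfrac{1}{10}y^{3} + \tfrac{1}{10}y^{2} + \tfrac{26}{15}y - \tfrac{17}{6} to the basis.

The other S-polynomials (S(h_2,k_3), S(h_1,k_4), S(h_2,k_4), S(k_3,k_4)) all reduce to 0 modulo the current basis, so we have a Gröbner basis.
Inter-reduce: drop elements whose leading term is divisible by another's, tail-reduce, and make monic.
Reduced Gröbner basis: {x - \tfrac{1}{10}y^{2} - \tfrac{1}{10}y - \tfrac{26}{15}, y^{3} + y^{2} + \tfrac{52}{3}y - \tfrac{85}{3}}.

The bases are distinct; the ideals are different.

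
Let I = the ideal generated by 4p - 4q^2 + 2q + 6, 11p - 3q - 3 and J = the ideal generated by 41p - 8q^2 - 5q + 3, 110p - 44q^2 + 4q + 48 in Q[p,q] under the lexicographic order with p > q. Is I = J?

Two ideals are equal iff their reduced Gröbner bases coincide (the reduced basis is unique for a fixed ordering).
Buchberger on the first generating set:
f_1 = 4p - 4q^2 + 2q + 6, LT = p.
f_2 = 11p - 3q - 3, LT = p.

S(f_1,f_2): lcm = p. S = -q^2 + 17/22q + 39/22.
  reduce S modulo (f_1, f_2):
  remainder -q^2 + 17/22q + 39/22 ≠ 0; add g_3 = -q^2 + 17/22q + 39/22 to the basis.

The other S-polynomials (S(f_1,g_3), S(f_2,g_3)) all reduce to 0 modulo the current basis, so we have a Gröbner basis.
Inter-reduce: drop elements whose leading term is divisible by another's, tail-reduce, and make monic.
Reduced Gröbner basis: {p - 3/11q - 3/11, q^2 - 17/22q - 39/22}.

Buchberger on the second generating set:
h_1 = 41p - 8q^2 - 5q + 3, LT = p.
h_2 = 110p - 44q^2 + 4q + 48, LT = p.

S(h_1,h_2): lcm = p. S = 42/205q^2 - 357/2255q - 819/2255.
  reduce S modulo (h_1, h_2):
  remainder 42/205q^2 - 357/2255q - 819/2255 ≠ 0; add k_3 = 42/205q^2 - 357/2255q - 819/2255 to the basis.

The other S-polynomials (S(h_1,k_3), S(h_2,k_3)) all reduce to 0 modulo the current basis, so we have a Gröbner basis.
Inter-reduce: drop elements whose leading term is divisible by another's, tail-reduce, and make monic.
Reduced Gröbner basis: {p - 3/11q - 3/11, q^2 - 17/22q - 39/22}.

These coincide, so the ideals are equal.
The same test decides containment: I ⊆ J iff every generator of I reduces to 0 modulo a Gröbner basis of J.

Yes, the ideals are equal.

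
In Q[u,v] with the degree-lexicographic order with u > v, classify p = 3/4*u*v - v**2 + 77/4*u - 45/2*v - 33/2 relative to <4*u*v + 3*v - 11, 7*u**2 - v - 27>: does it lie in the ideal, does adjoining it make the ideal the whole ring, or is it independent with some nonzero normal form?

3/4*u*v - v**2 + 77/4*u - 45/2*v - 33/2 lies in I (it reduces to 0).

First compute the reduced Gröbner basis of I by Buchberger's algorithm.
f_1 = 4*u*v + 3*v - 11, LT = u*v.
f_2 = 7*u**2 - v - 27, LT = u**2.

S(f_1,f_2): lcm = u**2*v. S = 3/4*u*v + 1/7*v**2 - 11/4*u + 27/7*v.
  leading term u*v: subtract (3/16)·f_1 from 3/4*u*v + 1/7*v**2 - 11/4*u + 27/7*v → 1/7*v**2 - 11/4*u + 369/112*v + 33/16
  leading term v**2: no divisor's leading term divides it; move 1/7*v**2 to the remainder.
  leading term u: no divisor's leading term divides it; move -11/4*u to the remainder.
  leading term v: no divisor's leading term divides it; move 369/112*v to the remainder.
  leading term 1: no divisor's leading term divides it; move 33/16 to the remainder.
  remainder 1/7*v**2 - 11/4*u + 369/112*v + 33/16 ≠ 0; add h_3 = 1/7*v**2 - 11/4*u + 369/112*v + 33/16 to the basis.

The other S-polynomials (S(f_1,h_3), S(f_2,h_3)) all reduce to 0 modulo the current basis, so we have a Gröbner basis.
Inter-reduce: drop elements whose leading term is divisible by another's, tail-reduce, and make monic.
Reduced Gröbner basis: {u**2 - 1/7*v - 27/7, u*v + 3/4*v - 11/4, v**2 - 77/4*u + 369/16*v + 231/16}.
Label its elements g_1 = u**2 - 1/7*v - 27/7, g_2 = u*v + 3/4*v - 11/4, g_3 = v**2 - 77/4*u + 369/16*v + 231/16.

Reduce p = 3/4*u*v - v**2 + 77/4*u - 45/2*v - 33/2 modulo G:
  leading term u*v: subtract (3/4)·g_2 from 3/4*u*v - v**2 + 77/4*u - 45/2*v - 33/2 → -v**2 + 77/4*u - 369/16*v - 231/16
  leading term v**2: subtract (-1)·g_3 from -v**2 + 77/4*u - 369/16*v - 231/16 → 0
  normal form = 0.
Since the normal form is 0, p ∈ I.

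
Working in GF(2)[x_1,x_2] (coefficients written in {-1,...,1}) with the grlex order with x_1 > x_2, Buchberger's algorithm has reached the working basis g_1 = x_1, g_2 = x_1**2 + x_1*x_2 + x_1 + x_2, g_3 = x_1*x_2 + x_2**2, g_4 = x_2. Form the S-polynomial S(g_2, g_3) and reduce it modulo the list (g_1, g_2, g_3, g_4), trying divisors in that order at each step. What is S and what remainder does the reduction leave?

lcm(LM(g_2), LM(g_3)) = x_1**2*x_2.
S = (lcm/LT(g_2))·g_2 − (lcm/LT(g_3))·g_3 = x_1*x_2 + x_2**2.
Reduce S modulo (g_1, g_2, g_3, g_4) in that order:
  leading term x_1*x_2: subtract (x_2)·g_1 from x_1*x_2 + x_2**2 → x_2**2
  leading term x_2**2: subtract (x_2)·g_4 from x_2**2 → 0
The remainder is 0, so this S-polynomial contributes no new basis element.

S(g_2, g_3) = x_1*x_2 + x_2**2; remainder on division = 0.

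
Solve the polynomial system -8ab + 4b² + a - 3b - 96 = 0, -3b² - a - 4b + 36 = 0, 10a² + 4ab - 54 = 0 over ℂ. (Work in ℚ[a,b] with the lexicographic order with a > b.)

Compute a lex Gröbner basis by Buchberger's algorithm.
f_1 = -8ab + a + 4b² - 3b - 96, LT = ab.
f_2 = -a - 3b² - 4b + 36, LT = a.
f_3 = 10a² + 4ab - 54, LT = a².

S(f_1,f_2): lcm = ab. S = -⅛a - 3b³ - 9/2b² + 291/8b + 12.
  reduce S modulo (f_1, f_2, f_3):
  remainder -3b³ - 33/8b² + 295/8b + 15/2 ≠ 0; add h_4 = -3b³ - 33/8b² + 295/8b + 15/2 to the basis.

S(f_1,f_3): lcm = a²b. S = -⅛a² - 9/10ab² + ⅜ab + 12a + 27/5b.
  reduce S modulo (f_1, f_2, f_3, h_4):
  remainder -55913/2560b² - 56921/2560b + 33699/128 ≠ 0; add h_5 = -55913/2560b² - 56921/2560b + 33699/128 to the basis.

S(f_2,f_3): lcm = a². S = 3ab² + 18/5ab - 36a + 27/5.
  reduce S modulo (f_1, f_2, f_3, h_4, h_5):
  remainder 4403563/279565b - 13210689/279565 ≠ 0; add h_6 = 4403563/279565b - 13210689/279565 to the basis.

The other S-polynomials (S(f_1,h_4), S(f_2,h_4), S(f_3,h_4), S(f_1,h_5), S(f_2,h_5), S(f_3,h_5), S(h_4,h_5), S(f_1,h_6), S(f_2,h_6), S(f_3,h_6), S(h_4,h_6), S(h_5,h_6)) all reduce to 0 modulo the current basis, so we have a Gröbner basis.
Inter-reduce: drop elements whose leading term is divisible by another's, tail-reduce, and make monic.
Reduced Gröbner basis: {a + 3, b - 3}.

Elimination: the polynomial b - 3 lies in the elimination ideal for b, so b ∈ {3}. For each such b, the remaining basis elements (now univariate) give the rest of the solution.
  b = 3: the earlier basis element becomes a + 3 = 0, giving a = -3 — point (-3, 3).

{(-3, 3)}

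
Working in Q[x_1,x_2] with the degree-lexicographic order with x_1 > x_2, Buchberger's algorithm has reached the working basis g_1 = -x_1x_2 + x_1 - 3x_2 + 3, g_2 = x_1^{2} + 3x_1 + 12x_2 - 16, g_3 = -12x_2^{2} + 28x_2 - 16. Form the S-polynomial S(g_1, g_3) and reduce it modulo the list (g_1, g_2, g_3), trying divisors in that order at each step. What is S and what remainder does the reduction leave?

lcm(LM(g_1), LM(g_3)) = x_1x_2^{2}.
S = (lcm/LT(g_1))·g_1 − (lcm/LT(g_3))·g_3 = \tfrac{4}{3}x_1x_2 + 3x_2^{2} - \tfrac{4}{3}x_1 - 3x_2.
Reduce S modulo (g_1, g_2, g_3) in that order:
  leading term x_1x_2: subtract (-\tfrac{4}{3})·g_1 from \tfrac{4}{3}x_1x_2 + 3x_2^{2} - \tfrac{4}{3}x_1 - 3x_2 → 3x_2^{2} - 7x_2 + 4
  leading term x_2^{2}: subtract (-\tfrac{1}{4})·g_3 from 3x_2^{2} - 7x_2 + 4 → 0
The remainder is 0, so this S-polynomial contributes no new basis element.

S(g_1, g_3) = \tfrac{4}{3}x_1x_2 + 3x_2^{2} - \tfrac{4}{3}x_1 - 3x_2; remainder on division = 0.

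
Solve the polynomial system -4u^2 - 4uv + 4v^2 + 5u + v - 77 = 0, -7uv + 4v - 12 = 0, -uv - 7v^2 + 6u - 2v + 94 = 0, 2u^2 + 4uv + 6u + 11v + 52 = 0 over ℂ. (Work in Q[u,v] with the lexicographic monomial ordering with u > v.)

{(1, -4)}

Compute a lex Gröbner basis by Buchberger's algorithm.
f_1 = -4u^2 - 4uv + 5u + 4v^2 + v - 77, LT = u^2.
f_2 = -7uv + 4v - 12, LT = uv.
f_3 = -uv + 6u - 7v^2 - 2v + 94, LT = uv.
f_4 = 2u^2 + 4uv + 6u + 11v + 52, LT = u^2.

S(f_1,f_2): lcm = u^2v. S = uv^2 - 19/28uv - 12/7u - v^3 - 1/4v^2 + 77/4v.
  reduce S modulo (f_1, f_2, f_3, f_4):
  remainder -12/7u - v^3 + 9/28v^2 + 3361/196v + 57/49 ≠ 0; add h_5 = -12/7u - v^3 + 9/28v^2 + 3361/196v + 57/49 to the basis.

S(f_1,f_3): lcm = u^2v. S = 6u^2 - 6uv^2 - 13/4uv + 94u - v^3 - 1/4v^2 + 77/4v.
  reduce S modulo (f_1, f_2, f_3, f_4, h_5):
  remainder -1445/24v^3 + 4783/224v^2 + 99941/96v - 1723/56 ≠ 0; add h_6 = -1445/24v^3 + 4783/224v^2 + 99941/96v - 1723/56 to the basis.

S(f_1,f_4): lcm = u^2. S = -uv - 17/4u - v^2 - 23/4v - 27/4.
  reduce S modulo (f_1, f_2, f_3, f_4, h_5, h_6):
  remainder -78/85v^2 - 7101/1190v - 5466/595 ≠ 0; add h_7 = -78/85v^2 - 7101/1190v - 5466/595 to the basis.

S(f_2,f_3): lcm = uv. S = 6u - 7v^2 - 18/7v + 670/7.
  reduce S modulo (f_1, f_2, f_3, f_4, h_5, h_6, h_7):
  remainder 20565/476v + 20565/119 ≠ 0; add h_8 = 20565/476v + 20565/119 to the basis.

The other S-polynomials (S(f_2,f_4), S(f_3,f_4), S(f_1,h_5), S(f_2,h_5), S(f_3,h_5), S(f_4,h_5), S(f_1,h_6), S(f_2,h_6), S(f_3,h_6), S(f_4,h_6), S(h_5,h_6), S(f_1,h_7), S(f_2,h_7), S(f_3,h_7), S(f_4,h_7), S(h_5,h_7), S(h_6,h_7), S(f_1,h_8), S(f_2,h_8), S(f_3,h_8), S(f_4,h_8), S(h_5,h_8), S(h_6,h_8), S(h_7,h_8)) all reduce to 0 modulo the current basis, so we have a Gröbner basis.
Inter-reduce: drop elements whose leading term is divisible by another's, tail-reduce, and make monic.
Reduced Gröbner basis: {u - 1, v + 4}.

The lex basis is triangular: the last element involves only v. Solving v + 4 = 0 gives v ∈ {-4}; substituting each value into the earlier elements determines the remaining variables.
  v = -4: the earlier basis element becomes u - 1 = 0, giving u = 1 — point (1, -4).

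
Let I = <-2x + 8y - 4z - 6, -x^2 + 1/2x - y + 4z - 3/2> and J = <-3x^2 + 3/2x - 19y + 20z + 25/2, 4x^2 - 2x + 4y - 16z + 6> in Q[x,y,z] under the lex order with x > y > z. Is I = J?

Equality of ideals is decidable: compute both reduced Gröbner bases (unique for the ordering) and check whether they agree.
Buchberger on the first generating set:
f_1 = -2x + 8y - 4z - 6, LT = x.
f_2 = -x^2 + 1/2x - y + 4z - 3/2, LT = x^2.

S(f_1,f_2): lcm = x^2. S = -4xy + 2xz + 7/2x - y + 4z - 3/2.
  leading term xy: subtract (2y)·f_1 from -4xy + 2xz + 7/2x - y + 4z - 3/2 → 2xz + 7/2x - 16y^2 + 8yz + 11y + 4z - 3/2
  leading term xz: subtract (-z)·f_1 from 2xz + 7/2x - 16y^2 + 8yz + 11y + 4z - 3/2 → 7/2x - 16y^2 + 16yz + 11y - 4z^2 - 2z - 3/2
  leading term x: subtract (-7/4)·f_1 from 7/2x - 16y^2 + 16yz + 11y - 4z^2 - 2z - 3/2 → -16y^2 + 16yz + 25y - 4z^2 - 9z - 12
  leading term y^2: no divisor's leading term divides it; move -16y^2 to the remainder.
  leading term yz: no divisor's leading term divides it; move 16yz to the remainder.
  leading term y: no divisor's leading term divides it; move 25y to the remainder.
  leading term z^2: no divisor's leading term divides it; move -4z^2 to the remainder.
  leading term z: no divisor's leading term divides it; move -9z to the remainder.
  leading term 1: no divisor's leading term divides it; move -12 to the remainder.
  remainder -16y^2 + 16yz + 25y - 4z^2 - 9z - 12 ≠ 0; add g_3 = -16y^2 + 16yz + 25y - 4z^2 - 9z - 12 to the basis.

S(f_1,g_3): leading monomials are coprime, so the S-polynomial reduces to 0 (Buchberger's first criterion).
S(f_2,g_3): leading monomials are coprime, so the S-polynomial reduces to 0 (Buchberger's first criterion).
Every S-polynomial of the final basis reduces to 0, so we have a Gröbner basis.
Inter-reduce: drop elements whose leading term is divisible by another's, tail-reduce, and make monic.
Reduced Gröbner basis: {x - 4y + 2z + 3, y^2 - yz - 25/16y + 1/4z^2 + 9/16z + 3/4}.

Buchberger on the second generating set:
h_1 = -3x^2 + 3/2x - 19y + 20z + 25/2, LT = x^2.
h_2 = 4x^2 - 2x + 4y - 16z + 6, LT = x^2.

S(h_1,h_2): lcm = x^2. S = 16/3y - 8/3z - 17/3.
  leading term y: no divisor's leading term divides it; move 16/3y to the remainder.
  leading term z: no divisor's leading term divides it; move -8/3z to the remainder.
  leading term 1: no divisor's leading term divides it; move -17/3 to the remainder.
  remainder 16/3y - 8/3z - 17/3 ≠ 0; add k_3 = 16/3y - 8/3z - 17/3 to the basis.

S(h_1,k_3): leading monomials are coprime, so the S-polynomial reduces to 0 (Buchberger's first criterion).
S(h_2,k_3): leading monomials are coprime, so the S-polynomial reduces to 0 (Buchberger's first criterion).
Every S-polynomial of the final basis reduces to 0, so we have a Gröbner basis.
Inter-reduce: drop elements whose leading term is divisible by another's, tail-reduce, and make monic.
Reduced Gröbner basis: {x^2 - 1/2x - 7/2z + 41/16, y - 1/2z - 17/16}.

The bases are distinct; the ideals are different.

No, the ideals differ.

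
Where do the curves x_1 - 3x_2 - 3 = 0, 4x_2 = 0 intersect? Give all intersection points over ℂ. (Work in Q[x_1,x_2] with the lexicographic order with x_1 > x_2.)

{(3, 0)}

Compute a lex Gröbner basis by Buchberger's algorithm.
f_1 = x_1 - 3x_2 - 3, LT = x_1.
f_2 = 4x_2, LT = x_2.

The S-polynomials (S(f_1,f_2)) all reduce to 0 modulo the current basis, so we have a Gröbner basis.
Inter-reduce: drop elements whose leading term is divisible by another's, tail-reduce, and make monic.
Reduced Gröbner basis: {x_1 - 3, x_2}.

Since the basis is lex-ordered, x_2 is univariate in x_2. Its roots are {0}. Back-substituting each root into the other basis elements fixes the other coordinates.
  x_2 = 0: the earlier basis element becomes x_1 - 3 = 0, giving x_1 = 3 — point (3, 0).
Each listed point satisfies every original equation (direct substitution).
Zero-dimensionality of the ideal guarantees finitely many solutions over ℂ.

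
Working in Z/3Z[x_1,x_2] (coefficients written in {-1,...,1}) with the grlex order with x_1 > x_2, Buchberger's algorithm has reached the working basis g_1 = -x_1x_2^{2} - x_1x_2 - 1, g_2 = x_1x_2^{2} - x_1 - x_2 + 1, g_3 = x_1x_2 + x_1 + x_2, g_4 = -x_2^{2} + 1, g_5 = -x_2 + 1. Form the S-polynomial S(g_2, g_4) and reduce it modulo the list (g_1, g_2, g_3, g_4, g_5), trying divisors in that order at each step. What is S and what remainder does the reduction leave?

S(g_2, g_4) = -x_2 + 1; remainder on division = 0.

lcm(LM(g_2), LM(g_4)) = x_1x_2^{2}.
S = (lcm/LT(g_2))·g_2 − (lcm/LT(g_4))·g_4 = -x_2 + 1.
Reduce S modulo (g_1, g_2, g_3, g_4, g_5) in that order:
  leading term x_2: subtract (1)·g_5 from -x_2 + 1 → 0
The remainder is 0, so this S-polynomial contributes no new basis element.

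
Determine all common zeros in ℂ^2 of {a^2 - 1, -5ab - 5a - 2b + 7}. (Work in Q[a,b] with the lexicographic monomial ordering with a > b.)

{(-1, -4), (1, 2/7)}

Compute a lex Gröbner basis by Buchberger's algorithm.
f_1 = a^2 - 1, LT = a^2.
f_2 = -5ab - 5a - 2b + 7, LT = ab.

S(f_1,f_2): lcm = a^2b. S = -a^2 - 2/5ab + 7/5a - b.
  leading term a^2: subtract (-1)·f_1 from -a^2 - 2/5ab + 7/5a - b → -2/5ab + 7/5a - b - 1
  leading term ab: subtract (2/25)·f_2 from -2/5ab + 7/5a - b - 1 → 9/5a - 21/25b - 39/25
  leading term a: no divisor's leading term divides it; move 9/5a to the remainder.
  leading term b: no divisor's leading term divides it; move -21/25b to the remainder.
  leading term 1: no divisor's leading term divides it; move -39/25 to the remainder.
  remainder 9/5a - 21/25b - 39/25 ≠ 0; add h_3 = 9/5a - 21/25b - 39/25 to the basis.

S(f_2,h_3): lcm = ab. S = a + 7/15b^2 + 19/15b - 7/5.
  leading term a: subtract (5/9)·h_3 from a + 7/15b^2 + 19/15b - 7/5 → 7/15b^2 + 26/15b - 8/15
  leading term b^2: no divisor's leading term divides it; move 7/15b^2 to the remainder.
  leading term b: no divisor's leading term divides it; move 26/15b to the remainder.
  leading term 1: no divisor's leading term divides it; move -8/15 to the remainder.
  remainder 7/15b^2 + 26/15b - 8/15 ≠ 0; add h_4 = 7/15b^2 + 26/15b - 8/15 to the basis.

The other S-polynomials (S(f_1,h_3), S(f_1,h_4), S(f_2,h_4), S(h_3,h_4)) all reduce to 0 modulo the current basis, so we have a Gröbner basis.
Inter-reduce: drop elements whose leading term is divisible by another's, tail-reduce, and make monic.
Reduced Gröbner basis: {a - 7/15b - 13/15, b^2 + 26/7b - 8/7}.

From the last basis element, b^2 + 26/7b - 8/7 = 0, so b takes values in {-4, 2/7}. Each choice, substituted upward through the basis, yields the corresponding point(s) of the solution set.
  b = -4: the earlier basis element becomes a + 1 = 0, giving a = -1 — point (-1, -4).
  b = 2/7: the earlier basis element becomes a - 1 = 0, giving a = 1 — point (1, 2/7).
Check: every point annihilates each of the original generators.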